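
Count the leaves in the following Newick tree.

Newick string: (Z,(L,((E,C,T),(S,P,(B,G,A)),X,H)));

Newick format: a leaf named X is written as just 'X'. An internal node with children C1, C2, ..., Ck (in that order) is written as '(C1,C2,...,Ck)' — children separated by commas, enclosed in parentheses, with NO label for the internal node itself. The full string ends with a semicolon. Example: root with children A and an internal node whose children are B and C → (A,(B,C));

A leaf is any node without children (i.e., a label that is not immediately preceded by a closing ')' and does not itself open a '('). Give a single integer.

Newick: (Z,(L,((E,C,T),(S,P,(B,G,A)),X,H)));
Scan left-to-right; a leaf is any maximal label run not followed by '(':
  pos 1: leaf 'Z' → count = 1
  pos 4: leaf 'L' → count = 2
  pos 8: leaf 'E' → count = 3
  pos 10: leaf 'C' → count = 4
  pos 12: leaf 'T' → count = 5
  pos 16: leaf 'S' → count = 6
  pos 18: leaf 'P' → count = 7
  pos 21: leaf 'B' → count = 8
  pos 23: leaf 'G' → count = 9
  pos 25: leaf 'A' → count = 10
  pos 29: leaf 'X' → count = 11
  pos 31: leaf 'H' → count = 12
Total leaves: 12

Answer: 12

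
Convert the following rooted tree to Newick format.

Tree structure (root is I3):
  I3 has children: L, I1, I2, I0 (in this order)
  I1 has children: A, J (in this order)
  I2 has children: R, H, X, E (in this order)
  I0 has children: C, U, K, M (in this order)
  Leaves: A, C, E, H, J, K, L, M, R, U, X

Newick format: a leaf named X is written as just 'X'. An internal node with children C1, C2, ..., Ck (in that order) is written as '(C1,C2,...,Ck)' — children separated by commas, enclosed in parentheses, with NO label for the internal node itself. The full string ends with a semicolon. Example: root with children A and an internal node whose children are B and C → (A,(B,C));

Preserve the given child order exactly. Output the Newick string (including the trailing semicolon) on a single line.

Answer: (L,(A,J),(R,H,X,E),(C,U,K,M));

Derivation:
internal I3 with children ['L', 'I1', 'I2', 'I0']
  leaf 'L' → 'L'
  internal I1 with children ['A', 'J']
    leaf 'A' → 'A'
    leaf 'J' → 'J'
  → '(A,J)'
  internal I2 with children ['R', 'H', 'X', 'E']
    leaf 'R' → 'R'
    leaf 'H' → 'H'
    leaf 'X' → 'X'
    leaf 'E' → 'E'
  → '(R,H,X,E)'
  internal I0 with children ['C', 'U', 'K', 'M']
    leaf 'C' → 'C'
    leaf 'U' → 'U'
    leaf 'K' → 'K'
    leaf 'M' → 'M'
  → '(C,U,K,M)'
→ '(L,(A,J),(R,H,X,E),(C,U,K,M))'
Final: (L,(A,J),(R,H,X,E),(C,U,K,M));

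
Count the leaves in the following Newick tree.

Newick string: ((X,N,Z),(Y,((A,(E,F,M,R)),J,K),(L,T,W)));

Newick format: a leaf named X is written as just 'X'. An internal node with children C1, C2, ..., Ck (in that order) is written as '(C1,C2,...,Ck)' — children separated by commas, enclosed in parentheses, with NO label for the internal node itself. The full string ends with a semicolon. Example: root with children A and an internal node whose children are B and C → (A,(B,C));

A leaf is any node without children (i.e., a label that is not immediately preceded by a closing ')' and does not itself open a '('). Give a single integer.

Newick: ((X,N,Z),(Y,((A,(E,F,M,R)),J,K),(L,T,W)));
Scan left-to-right; a leaf is any maximal label run not followed by '(':
  pos 2: leaf 'X' → count = 1
  pos 4: leaf 'N' → count = 2
  pos 6: leaf 'Z' → count = 3
  pos 10: leaf 'Y' → count = 4
  pos 14: leaf 'A' → count = 5
  pos 17: leaf 'E' → count = 6
  pos 19: leaf 'F' → count = 7
  pos 21: leaf 'M' → count = 8
  pos 23: leaf 'R' → count = 9
  pos 27: leaf 'J' → count = 10
  pos 29: leaf 'K' → count = 11
  pos 33: leaf 'L' → count = 12
  pos 35: leaf 'T' → count = 13
  pos 37: leaf 'W' → count = 14
Total leaves: 14

Answer: 14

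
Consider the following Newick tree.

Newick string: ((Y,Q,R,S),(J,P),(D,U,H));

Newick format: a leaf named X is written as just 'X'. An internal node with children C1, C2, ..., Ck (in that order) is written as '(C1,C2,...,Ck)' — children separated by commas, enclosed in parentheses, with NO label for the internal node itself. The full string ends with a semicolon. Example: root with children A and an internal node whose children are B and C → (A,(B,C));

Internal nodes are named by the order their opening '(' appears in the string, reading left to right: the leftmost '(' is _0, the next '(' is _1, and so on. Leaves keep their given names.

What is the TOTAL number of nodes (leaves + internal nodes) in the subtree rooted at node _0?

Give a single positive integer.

Answer: 13

Derivation:
Newick: ((Y,Q,R,S),(J,P),(D,U,H));
Locate _0: it is the '(' at position 0 (the 1st '(' reading left to right).
Query: subtree rooted at _0
_0: subtree_size = 1 + 12
  _1: subtree_size = 1 + 4
    Y: subtree_size = 1 + 0
    Q: subtree_size = 1 + 0
    R: subtree_size = 1 + 0
    S: subtree_size = 1 + 0
  _2: subtree_size = 1 + 2
    J: subtree_size = 1 + 0
    P: subtree_size = 1 + 0
  _3: subtree_size = 1 + 3
    D: subtree_size = 1 + 0
    U: subtree_size = 1 + 0
    H: subtree_size = 1 + 0
Total subtree size of _0: 13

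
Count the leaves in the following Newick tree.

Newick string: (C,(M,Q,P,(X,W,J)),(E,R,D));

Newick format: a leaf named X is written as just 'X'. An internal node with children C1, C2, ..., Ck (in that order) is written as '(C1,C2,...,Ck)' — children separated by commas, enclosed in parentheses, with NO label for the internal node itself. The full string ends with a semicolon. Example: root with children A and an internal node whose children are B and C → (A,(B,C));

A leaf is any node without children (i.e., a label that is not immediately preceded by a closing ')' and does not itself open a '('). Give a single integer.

Answer: 10

Derivation:
Newick: (C,(M,Q,P,(X,W,J)),(E,R,D));
Scan left-to-right; a leaf is any maximal label run not followed by '(':
  pos 1: leaf 'C' → count = 1
  pos 4: leaf 'M' → count = 2
  pos 6: leaf 'Q' → count = 3
  pos 8: leaf 'P' → count = 4
  pos 11: leaf 'X' → count = 5
  pos 13: leaf 'W' → count = 6
  pos 15: leaf 'J' → count = 7
  pos 20: leaf 'E' → count = 8
  pos 22: leaf 'R' → count = 9
  pos 24: leaf 'D' → count = 10
Total leaves: 10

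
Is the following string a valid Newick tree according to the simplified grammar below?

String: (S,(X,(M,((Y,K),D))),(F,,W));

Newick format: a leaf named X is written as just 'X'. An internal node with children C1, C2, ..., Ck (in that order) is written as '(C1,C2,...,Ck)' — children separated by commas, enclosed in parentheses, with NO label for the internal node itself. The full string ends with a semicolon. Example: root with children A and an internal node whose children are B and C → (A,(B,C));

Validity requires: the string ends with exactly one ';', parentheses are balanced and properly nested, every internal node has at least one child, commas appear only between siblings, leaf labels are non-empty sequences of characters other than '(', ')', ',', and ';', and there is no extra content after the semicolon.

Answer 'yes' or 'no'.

Input: (S,(X,(M,((Y,K),D))),(F,,W));
Paren balance: 6 '(' vs 6 ')' OK
Ends with single ';': True
Full parse: FAILS (empty leaf label at pos 24)
Valid: False

Answer: no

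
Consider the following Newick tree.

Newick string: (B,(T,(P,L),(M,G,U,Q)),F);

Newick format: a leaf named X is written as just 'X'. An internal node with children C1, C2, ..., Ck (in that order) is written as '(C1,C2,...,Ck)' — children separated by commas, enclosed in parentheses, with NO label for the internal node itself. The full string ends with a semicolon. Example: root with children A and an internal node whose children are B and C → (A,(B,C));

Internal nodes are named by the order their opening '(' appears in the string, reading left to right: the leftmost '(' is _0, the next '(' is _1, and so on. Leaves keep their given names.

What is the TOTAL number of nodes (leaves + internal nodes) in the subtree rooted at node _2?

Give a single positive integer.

Answer: 3

Derivation:
Newick: (B,(T,(P,L),(M,G,U,Q)),F);
Locate _2: it is the '(' at position 6 (the 3rd '(' reading left to right).
Query: subtree rooted at _2
_2: subtree_size = 1 + 2
  P: subtree_size = 1 + 0
  L: subtree_size = 1 + 0
Total subtree size of _2: 3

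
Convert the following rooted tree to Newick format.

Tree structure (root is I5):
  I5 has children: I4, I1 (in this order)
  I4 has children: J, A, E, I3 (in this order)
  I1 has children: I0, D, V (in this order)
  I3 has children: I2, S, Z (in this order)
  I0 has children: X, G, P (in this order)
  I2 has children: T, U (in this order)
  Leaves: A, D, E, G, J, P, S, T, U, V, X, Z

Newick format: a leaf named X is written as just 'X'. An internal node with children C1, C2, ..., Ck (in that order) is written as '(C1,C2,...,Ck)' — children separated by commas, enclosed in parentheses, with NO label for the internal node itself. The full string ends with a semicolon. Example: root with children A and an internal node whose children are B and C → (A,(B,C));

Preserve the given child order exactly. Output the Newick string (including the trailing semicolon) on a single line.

internal I5 with children ['I4', 'I1']
  internal I4 with children ['J', 'A', 'E', 'I3']
    leaf 'J' → 'J'
    leaf 'A' → 'A'
    leaf 'E' → 'E'
    internal I3 with children ['I2', 'S', 'Z']
      internal I2 with children ['T', 'U']
        leaf 'T' → 'T'
        leaf 'U' → 'U'
      → '(T,U)'
      leaf 'S' → 'S'
      leaf 'Z' → 'Z'
    → '((T,U),S,Z)'
  → '(J,A,E,((T,U),S,Z))'
  internal I1 with children ['I0', 'D', 'V']
    internal I0 with children ['X', 'G', 'P']
      leaf 'X' → 'X'
      leaf 'G' → 'G'
      leaf 'P' → 'P'
    → '(X,G,P)'
    leaf 'D' → 'D'
    leaf 'V' → 'V'
  → '((X,G,P),D,V)'
→ '((J,A,E,((T,U),S,Z)),((X,G,P),D,V))'
Final: ((J,A,E,((T,U),S,Z)),((X,G,P),D,V));

Answer: ((J,A,E,((T,U),S,Z)),((X,G,P),D,V));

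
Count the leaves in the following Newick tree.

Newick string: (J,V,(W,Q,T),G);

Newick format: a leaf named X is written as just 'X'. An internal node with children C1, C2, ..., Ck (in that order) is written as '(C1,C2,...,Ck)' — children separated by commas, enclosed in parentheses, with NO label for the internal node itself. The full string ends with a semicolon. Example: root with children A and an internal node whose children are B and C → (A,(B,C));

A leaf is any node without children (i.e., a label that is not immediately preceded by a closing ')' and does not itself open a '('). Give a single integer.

Newick: (J,V,(W,Q,T),G);
Scan left-to-right; a leaf is any maximal label run not followed by '(':
  pos 1: leaf 'J' → count = 1
  pos 3: leaf 'V' → count = 2
  pos 6: leaf 'W' → count = 3
  pos 8: leaf 'Q' → count = 4
  pos 10: leaf 'T' → count = 5
  pos 13: leaf 'G' → count = 6
Total leaves: 6

Answer: 6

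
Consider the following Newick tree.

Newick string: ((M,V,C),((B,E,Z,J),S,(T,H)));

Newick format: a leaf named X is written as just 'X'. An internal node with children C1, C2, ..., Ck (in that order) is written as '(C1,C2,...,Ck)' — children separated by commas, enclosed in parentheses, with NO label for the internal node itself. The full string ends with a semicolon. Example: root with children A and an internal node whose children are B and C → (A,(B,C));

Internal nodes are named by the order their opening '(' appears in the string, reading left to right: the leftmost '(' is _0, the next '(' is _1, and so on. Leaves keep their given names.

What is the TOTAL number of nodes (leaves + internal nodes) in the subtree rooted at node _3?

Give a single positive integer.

Newick: ((M,V,C),((B,E,Z,J),S,(T,H)));
Locate _3: it is the '(' at position 10 (the 4th '(' reading left to right).
Query: subtree rooted at _3
_3: subtree_size = 1 + 4
  B: subtree_size = 1 + 0
  E: subtree_size = 1 + 0
  Z: subtree_size = 1 + 0
  J: subtree_size = 1 + 0
Total subtree size of _3: 5

Answer: 5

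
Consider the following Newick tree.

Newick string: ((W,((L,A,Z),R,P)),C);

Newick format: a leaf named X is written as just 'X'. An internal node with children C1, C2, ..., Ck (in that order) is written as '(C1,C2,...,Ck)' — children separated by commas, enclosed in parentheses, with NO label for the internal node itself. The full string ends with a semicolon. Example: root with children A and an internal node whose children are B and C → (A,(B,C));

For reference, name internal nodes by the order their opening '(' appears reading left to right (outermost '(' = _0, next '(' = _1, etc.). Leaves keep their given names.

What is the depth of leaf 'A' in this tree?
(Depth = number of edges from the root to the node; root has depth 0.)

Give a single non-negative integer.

Newick: ((W,((L,A,Z),R,P)),C);
Naming internals by '(' encounter order: outermost '(' = _0, next = _1, ...
Query node: A
Path from root: _0 -> _1 -> _2 -> _3 -> A
Depth of A: 4 (number of edges from root)

Answer: 4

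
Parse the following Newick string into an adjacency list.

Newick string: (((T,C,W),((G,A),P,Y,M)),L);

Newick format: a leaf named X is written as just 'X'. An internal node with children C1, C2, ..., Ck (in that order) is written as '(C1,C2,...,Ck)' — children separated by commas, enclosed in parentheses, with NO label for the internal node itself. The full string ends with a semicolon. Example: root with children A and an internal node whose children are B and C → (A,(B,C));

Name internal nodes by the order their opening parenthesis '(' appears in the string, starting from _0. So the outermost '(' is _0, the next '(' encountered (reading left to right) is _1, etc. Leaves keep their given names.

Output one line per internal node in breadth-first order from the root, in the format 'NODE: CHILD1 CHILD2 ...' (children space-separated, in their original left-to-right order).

Answer: _0: _1 L
_1: _2 _3
_2: T C W
_3: _4 P Y M
_4: G A

Derivation:
Input: (((T,C,W),((G,A),P,Y,M)),L);
Scanning left-to-right, naming '(' by encounter order:
  pos 0: '(' -> open internal node _0 (depth 1)
  pos 1: '(' -> open internal node _1 (depth 2)
  pos 2: '(' -> open internal node _2 (depth 3)
  pos 8: ')' -> close internal node _2 (now at depth 2)
  pos 10: '(' -> open internal node _3 (depth 3)
  pos 11: '(' -> open internal node _4 (depth 4)
  pos 15: ')' -> close internal node _4 (now at depth 3)
  pos 22: ')' -> close internal node _3 (now at depth 2)
  pos 23: ')' -> close internal node _1 (now at depth 1)
  pos 26: ')' -> close internal node _0 (now at depth 0)
Total internal nodes: 5
BFS adjacency from root:
  _0: _1 L
  _1: _2 _3
  _2: T C W
  _3: _4 P Y M
  _4: G A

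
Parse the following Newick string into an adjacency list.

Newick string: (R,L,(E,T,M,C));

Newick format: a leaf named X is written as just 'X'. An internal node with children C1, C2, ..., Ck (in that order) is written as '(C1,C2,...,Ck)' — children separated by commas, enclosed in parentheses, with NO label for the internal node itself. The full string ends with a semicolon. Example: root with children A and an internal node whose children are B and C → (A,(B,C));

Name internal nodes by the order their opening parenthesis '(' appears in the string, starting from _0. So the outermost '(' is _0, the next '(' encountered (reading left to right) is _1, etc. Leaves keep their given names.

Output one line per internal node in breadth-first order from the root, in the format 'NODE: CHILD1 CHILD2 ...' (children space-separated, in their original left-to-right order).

Input: (R,L,(E,T,M,C));
Scanning left-to-right, naming '(' by encounter order:
  pos 0: '(' -> open internal node _0 (depth 1)
  pos 5: '(' -> open internal node _1 (depth 2)
  pos 13: ')' -> close internal node _1 (now at depth 1)
  pos 14: ')' -> close internal node _0 (now at depth 0)
Total internal nodes: 2
BFS adjacency from root:
  _0: R L _1
  _1: E T M C

Answer: _0: R L _1
_1: E T M C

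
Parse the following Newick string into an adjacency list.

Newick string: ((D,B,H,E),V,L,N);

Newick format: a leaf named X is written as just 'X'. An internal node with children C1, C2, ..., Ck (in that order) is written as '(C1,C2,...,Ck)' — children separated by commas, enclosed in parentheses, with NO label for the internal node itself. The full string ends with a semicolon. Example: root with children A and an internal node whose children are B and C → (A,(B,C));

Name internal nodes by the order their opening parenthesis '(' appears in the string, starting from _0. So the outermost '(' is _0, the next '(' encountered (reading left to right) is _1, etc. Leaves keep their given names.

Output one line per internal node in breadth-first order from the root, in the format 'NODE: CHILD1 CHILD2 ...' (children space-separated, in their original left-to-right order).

Answer: _0: _1 V L N
_1: D B H E

Derivation:
Input: ((D,B,H,E),V,L,N);
Scanning left-to-right, naming '(' by encounter order:
  pos 0: '(' -> open internal node _0 (depth 1)
  pos 1: '(' -> open internal node _1 (depth 2)
  pos 9: ')' -> close internal node _1 (now at depth 1)
  pos 16: ')' -> close internal node _0 (now at depth 0)
Total internal nodes: 2
BFS adjacency from root:
  _0: _1 V L N
  _1: D B H E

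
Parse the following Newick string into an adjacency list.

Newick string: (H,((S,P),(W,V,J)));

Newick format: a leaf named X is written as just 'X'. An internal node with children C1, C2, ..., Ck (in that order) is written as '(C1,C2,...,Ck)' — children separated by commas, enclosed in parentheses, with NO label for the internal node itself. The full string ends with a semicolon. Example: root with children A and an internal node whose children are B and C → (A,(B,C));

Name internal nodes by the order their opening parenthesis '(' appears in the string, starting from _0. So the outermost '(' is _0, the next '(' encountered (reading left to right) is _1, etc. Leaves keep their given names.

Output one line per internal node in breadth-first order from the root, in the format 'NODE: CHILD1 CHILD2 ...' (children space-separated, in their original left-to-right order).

Input: (H,((S,P),(W,V,J)));
Scanning left-to-right, naming '(' by encounter order:
  pos 0: '(' -> open internal node _0 (depth 1)
  pos 3: '(' -> open internal node _1 (depth 2)
  pos 4: '(' -> open internal node _2 (depth 3)
  pos 8: ')' -> close internal node _2 (now at depth 2)
  pos 10: '(' -> open internal node _3 (depth 3)
  pos 16: ')' -> close internal node _3 (now at depth 2)
  pos 17: ')' -> close internal node _1 (now at depth 1)
  pos 18: ')' -> close internal node _0 (now at depth 0)
Total internal nodes: 4
BFS adjacency from root:
  _0: H _1
  _1: _2 _3
  _2: S P
  _3: W V J

Answer: _0: H _1
_1: _2 _3
_2: S P
_3: W V J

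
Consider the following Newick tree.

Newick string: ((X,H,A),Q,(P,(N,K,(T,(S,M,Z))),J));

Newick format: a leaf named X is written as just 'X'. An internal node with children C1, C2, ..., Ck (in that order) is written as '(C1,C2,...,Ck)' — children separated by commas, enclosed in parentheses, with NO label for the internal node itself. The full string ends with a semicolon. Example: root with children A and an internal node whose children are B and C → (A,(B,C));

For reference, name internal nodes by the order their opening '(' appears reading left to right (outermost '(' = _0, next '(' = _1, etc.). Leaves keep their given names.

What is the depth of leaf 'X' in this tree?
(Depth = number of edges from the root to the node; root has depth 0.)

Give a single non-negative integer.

Newick: ((X,H,A),Q,(P,(N,K,(T,(S,M,Z))),J));
Naming internals by '(' encounter order: outermost '(' = _0, next = _1, ...
Query node: X
Path from root: _0 -> _1 -> X
Depth of X: 2 (number of edges from root)

Answer: 2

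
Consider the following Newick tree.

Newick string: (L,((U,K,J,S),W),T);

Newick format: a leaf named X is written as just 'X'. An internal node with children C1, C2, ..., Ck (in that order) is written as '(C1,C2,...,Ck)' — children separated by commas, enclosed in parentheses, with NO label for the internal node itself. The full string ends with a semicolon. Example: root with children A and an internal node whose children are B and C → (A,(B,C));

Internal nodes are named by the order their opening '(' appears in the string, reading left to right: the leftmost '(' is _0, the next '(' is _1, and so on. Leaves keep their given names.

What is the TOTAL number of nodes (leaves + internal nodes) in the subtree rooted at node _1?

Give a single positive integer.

Newick: (L,((U,K,J,S),W),T);
Locate _1: it is the '(' at position 3 (the 2nd '(' reading left to right).
Query: subtree rooted at _1
_1: subtree_size = 1 + 6
  _2: subtree_size = 1 + 4
    U: subtree_size = 1 + 0
    K: subtree_size = 1 + 0
    J: subtree_size = 1 + 0
    S: subtree_size = 1 + 0
  W: subtree_size = 1 + 0
Total subtree size of _1: 7

Answer: 7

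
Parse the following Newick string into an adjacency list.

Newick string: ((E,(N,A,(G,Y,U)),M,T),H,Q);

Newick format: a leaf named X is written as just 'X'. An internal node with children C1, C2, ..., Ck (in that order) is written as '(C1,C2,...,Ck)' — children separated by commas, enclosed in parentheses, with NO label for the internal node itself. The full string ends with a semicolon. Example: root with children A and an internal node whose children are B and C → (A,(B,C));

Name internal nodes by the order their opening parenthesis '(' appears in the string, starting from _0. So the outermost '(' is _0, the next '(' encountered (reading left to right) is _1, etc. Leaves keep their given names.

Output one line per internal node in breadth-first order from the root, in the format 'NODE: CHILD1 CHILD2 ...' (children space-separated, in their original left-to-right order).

Input: ((E,(N,A,(G,Y,U)),M,T),H,Q);
Scanning left-to-right, naming '(' by encounter order:
  pos 0: '(' -> open internal node _0 (depth 1)
  pos 1: '(' -> open internal node _1 (depth 2)
  pos 4: '(' -> open internal node _2 (depth 3)
  pos 9: '(' -> open internal node _3 (depth 4)
  pos 15: ')' -> close internal node _3 (now at depth 3)
  pos 16: ')' -> close internal node _2 (now at depth 2)
  pos 21: ')' -> close internal node _1 (now at depth 1)
  pos 26: ')' -> close internal node _0 (now at depth 0)
Total internal nodes: 4
BFS adjacency from root:
  _0: _1 H Q
  _1: E _2 M T
  _2: N A _3
  _3: G Y U

Answer: _0: _1 H Q
_1: E _2 M T
_2: N A _3
_3: G Y U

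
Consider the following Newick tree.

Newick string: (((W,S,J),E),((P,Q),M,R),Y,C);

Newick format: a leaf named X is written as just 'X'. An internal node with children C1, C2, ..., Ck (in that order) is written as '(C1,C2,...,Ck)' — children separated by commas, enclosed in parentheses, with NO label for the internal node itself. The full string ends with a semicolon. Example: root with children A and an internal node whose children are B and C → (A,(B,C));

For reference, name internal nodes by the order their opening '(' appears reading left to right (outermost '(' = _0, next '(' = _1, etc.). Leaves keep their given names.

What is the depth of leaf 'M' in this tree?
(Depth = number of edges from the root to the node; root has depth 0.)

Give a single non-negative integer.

Newick: (((W,S,J),E),((P,Q),M,R),Y,C);
Naming internals by '(' encounter order: outermost '(' = _0, next = _1, ...
Query node: M
Path from root: _0 -> _3 -> M
Depth of M: 2 (number of edges from root)

Answer: 2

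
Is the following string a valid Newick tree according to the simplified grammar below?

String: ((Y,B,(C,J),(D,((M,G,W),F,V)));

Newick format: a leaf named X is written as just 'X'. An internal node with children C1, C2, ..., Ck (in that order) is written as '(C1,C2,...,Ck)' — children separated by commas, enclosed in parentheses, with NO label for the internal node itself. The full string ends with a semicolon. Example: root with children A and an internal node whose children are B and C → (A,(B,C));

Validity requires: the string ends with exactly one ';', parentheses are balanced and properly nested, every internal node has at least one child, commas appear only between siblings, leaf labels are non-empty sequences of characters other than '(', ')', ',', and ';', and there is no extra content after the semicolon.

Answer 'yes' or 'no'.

Input: ((Y,B,(C,J),(D,((M,G,W),F,V)));
Paren balance: 6 '(' vs 5 ')' MISMATCH
Ends with single ';': True
Full parse: FAILS (expected , or ) at pos 30)
Valid: False

Answer: no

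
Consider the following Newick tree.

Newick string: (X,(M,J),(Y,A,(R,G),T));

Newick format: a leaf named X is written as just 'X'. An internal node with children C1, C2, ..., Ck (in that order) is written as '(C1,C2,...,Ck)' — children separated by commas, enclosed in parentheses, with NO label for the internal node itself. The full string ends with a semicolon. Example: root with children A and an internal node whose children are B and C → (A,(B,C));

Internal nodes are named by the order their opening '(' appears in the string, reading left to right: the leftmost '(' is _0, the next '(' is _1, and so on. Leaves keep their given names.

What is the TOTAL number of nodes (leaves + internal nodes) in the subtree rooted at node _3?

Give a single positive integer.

Newick: (X,(M,J),(Y,A,(R,G),T));
Locate _3: it is the '(' at position 14 (the 4th '(' reading left to right).
Query: subtree rooted at _3
_3: subtree_size = 1 + 2
  R: subtree_size = 1 + 0
  G: subtree_size = 1 + 0
Total subtree size of _3: 3

Answer: 3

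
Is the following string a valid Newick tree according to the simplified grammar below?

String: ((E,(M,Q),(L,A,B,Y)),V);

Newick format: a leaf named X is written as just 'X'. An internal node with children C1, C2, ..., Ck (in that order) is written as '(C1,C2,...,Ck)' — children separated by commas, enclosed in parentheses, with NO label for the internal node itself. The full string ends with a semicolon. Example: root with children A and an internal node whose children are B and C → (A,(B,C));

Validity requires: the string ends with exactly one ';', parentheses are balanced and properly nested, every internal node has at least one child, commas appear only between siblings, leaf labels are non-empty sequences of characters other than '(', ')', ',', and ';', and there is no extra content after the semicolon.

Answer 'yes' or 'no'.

Answer: yes

Derivation:
Input: ((E,(M,Q),(L,A,B,Y)),V);
Paren balance: 4 '(' vs 4 ')' OK
Ends with single ';': True
Full parse: OK
Valid: True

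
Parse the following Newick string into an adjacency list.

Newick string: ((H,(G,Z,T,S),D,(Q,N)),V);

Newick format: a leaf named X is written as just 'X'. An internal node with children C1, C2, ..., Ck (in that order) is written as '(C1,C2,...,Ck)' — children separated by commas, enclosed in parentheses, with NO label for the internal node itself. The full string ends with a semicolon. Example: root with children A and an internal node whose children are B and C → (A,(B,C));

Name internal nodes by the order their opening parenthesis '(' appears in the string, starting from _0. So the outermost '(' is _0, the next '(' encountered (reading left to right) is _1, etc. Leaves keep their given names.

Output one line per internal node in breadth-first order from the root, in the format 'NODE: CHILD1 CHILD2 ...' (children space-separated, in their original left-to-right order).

Answer: _0: _1 V
_1: H _2 D _3
_2: G Z T S
_3: Q N

Derivation:
Input: ((H,(G,Z,T,S),D,(Q,N)),V);
Scanning left-to-right, naming '(' by encounter order:
  pos 0: '(' -> open internal node _0 (depth 1)
  pos 1: '(' -> open internal node _1 (depth 2)
  pos 4: '(' -> open internal node _2 (depth 3)
  pos 12: ')' -> close internal node _2 (now at depth 2)
  pos 16: '(' -> open internal node _3 (depth 3)
  pos 20: ')' -> close internal node _3 (now at depth 2)
  pos 21: ')' -> close internal node _1 (now at depth 1)
  pos 24: ')' -> close internal node _0 (now at depth 0)
Total internal nodes: 4
BFS adjacency from root:
  _0: _1 V
  _1: H _2 D _3
  _2: G Z T S
  _3: Q N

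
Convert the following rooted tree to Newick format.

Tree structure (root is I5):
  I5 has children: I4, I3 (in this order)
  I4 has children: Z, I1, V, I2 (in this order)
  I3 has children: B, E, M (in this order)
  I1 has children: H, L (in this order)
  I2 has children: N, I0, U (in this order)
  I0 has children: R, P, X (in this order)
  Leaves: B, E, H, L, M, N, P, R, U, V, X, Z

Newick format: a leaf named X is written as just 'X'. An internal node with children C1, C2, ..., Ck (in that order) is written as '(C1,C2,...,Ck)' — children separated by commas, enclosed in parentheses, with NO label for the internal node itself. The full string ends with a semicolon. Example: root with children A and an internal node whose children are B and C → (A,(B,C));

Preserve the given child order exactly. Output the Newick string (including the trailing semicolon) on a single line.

internal I5 with children ['I4', 'I3']
  internal I4 with children ['Z', 'I1', 'V', 'I2']
    leaf 'Z' → 'Z'
    internal I1 with children ['H', 'L']
      leaf 'H' → 'H'
      leaf 'L' → 'L'
    → '(H,L)'
    leaf 'V' → 'V'
    internal I2 with children ['N', 'I0', 'U']
      leaf 'N' → 'N'
      internal I0 with children ['R', 'P', 'X']
        leaf 'R' → 'R'
        leaf 'P' → 'P'
        leaf 'X' → 'X'
      → '(R,P,X)'
      leaf 'U' → 'U'
    → '(N,(R,P,X),U)'
  → '(Z,(H,L),V,(N,(R,P,X),U))'
  internal I3 with children ['B', 'E', 'M']
    leaf 'B' → 'B'
    leaf 'E' → 'E'
    leaf 'M' → 'M'
  → '(B,E,M)'
→ '((Z,(H,L),V,(N,(R,P,X),U)),(B,E,M))'
Final: ((Z,(H,L),V,(N,(R,P,X),U)),(B,E,M));

Answer: ((Z,(H,L),V,(N,(R,P,X),U)),(B,E,M));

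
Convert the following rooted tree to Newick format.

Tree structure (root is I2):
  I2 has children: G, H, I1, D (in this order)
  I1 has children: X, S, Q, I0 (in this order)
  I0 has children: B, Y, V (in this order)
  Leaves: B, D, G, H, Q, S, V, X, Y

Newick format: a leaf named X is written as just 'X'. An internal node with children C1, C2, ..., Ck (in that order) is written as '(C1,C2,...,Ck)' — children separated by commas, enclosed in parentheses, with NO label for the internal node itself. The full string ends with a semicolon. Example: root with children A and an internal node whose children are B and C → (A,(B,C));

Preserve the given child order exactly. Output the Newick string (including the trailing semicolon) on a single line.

Answer: (G,H,(X,S,Q,(B,Y,V)),D);

Derivation:
internal I2 with children ['G', 'H', 'I1', 'D']
  leaf 'G' → 'G'
  leaf 'H' → 'H'
  internal I1 with children ['X', 'S', 'Q', 'I0']
    leaf 'X' → 'X'
    leaf 'S' → 'S'
    leaf 'Q' → 'Q'
    internal I0 with children ['B', 'Y', 'V']
      leaf 'B' → 'B'
      leaf 'Y' → 'Y'
      leaf 'V' → 'V'
    → '(B,Y,V)'
  → '(X,S,Q,(B,Y,V))'
  leaf 'D' → 'D'
→ '(G,H,(X,S,Q,(B,Y,V)),D)'
Final: (G,H,(X,S,Q,(B,Y,V)),D);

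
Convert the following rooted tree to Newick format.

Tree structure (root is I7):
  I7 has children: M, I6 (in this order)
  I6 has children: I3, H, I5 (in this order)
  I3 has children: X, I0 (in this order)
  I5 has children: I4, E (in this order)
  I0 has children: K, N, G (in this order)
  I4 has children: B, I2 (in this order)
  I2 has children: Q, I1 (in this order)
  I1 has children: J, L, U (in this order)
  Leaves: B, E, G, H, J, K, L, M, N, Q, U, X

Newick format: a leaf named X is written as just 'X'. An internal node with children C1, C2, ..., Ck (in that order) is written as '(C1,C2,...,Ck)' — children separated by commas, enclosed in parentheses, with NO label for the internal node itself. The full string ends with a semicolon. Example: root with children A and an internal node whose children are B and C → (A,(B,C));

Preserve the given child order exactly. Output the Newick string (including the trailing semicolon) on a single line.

Answer: (M,((X,(K,N,G)),H,((B,(Q,(J,L,U))),E)));

Derivation:
internal I7 with children ['M', 'I6']
  leaf 'M' → 'M'
  internal I6 with children ['I3', 'H', 'I5']
    internal I3 with children ['X', 'I0']
      leaf 'X' → 'X'
      internal I0 with children ['K', 'N', 'G']
        leaf 'K' → 'K'
        leaf 'N' → 'N'
        leaf 'G' → 'G'
      → '(K,N,G)'
    → '(X,(K,N,G))'
    leaf 'H' → 'H'
    internal I5 with children ['I4', 'E']
      internal I4 with children ['B', 'I2']
        leaf 'B' → 'B'
        internal I2 with children ['Q', 'I1']
          leaf 'Q' → 'Q'
          internal I1 with children ['J', 'L', 'U']
            leaf 'J' → 'J'
            leaf 'L' → 'L'
            leaf 'U' → 'U'
          → '(J,L,U)'
        → '(Q,(J,L,U))'
      → '(B,(Q,(J,L,U)))'
      leaf 'E' → 'E'
    → '((B,(Q,(J,L,U))),E)'
  → '((X,(K,N,G)),H,((B,(Q,(J,L,U))),E))'
→ '(M,((X,(K,N,G)),H,((B,(Q,(J,L,U))),E)))'
Final: (M,((X,(K,N,G)),H,((B,(Q,(J,L,U))),E)));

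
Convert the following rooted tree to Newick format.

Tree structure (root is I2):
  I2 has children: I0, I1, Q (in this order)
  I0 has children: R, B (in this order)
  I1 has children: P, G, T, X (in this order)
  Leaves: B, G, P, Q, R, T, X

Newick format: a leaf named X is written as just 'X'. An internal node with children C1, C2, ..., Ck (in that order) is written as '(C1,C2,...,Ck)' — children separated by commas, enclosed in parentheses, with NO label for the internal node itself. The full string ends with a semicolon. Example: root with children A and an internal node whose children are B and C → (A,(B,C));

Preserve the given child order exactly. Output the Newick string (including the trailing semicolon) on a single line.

internal I2 with children ['I0', 'I1', 'Q']
  internal I0 with children ['R', 'B']
    leaf 'R' → 'R'
    leaf 'B' → 'B'
  → '(R,B)'
  internal I1 with children ['P', 'G', 'T', 'X']
    leaf 'P' → 'P'
    leaf 'G' → 'G'
    leaf 'T' → 'T'
    leaf 'X' → 'X'
  → '(P,G,T,X)'
  leaf 'Q' → 'Q'
→ '((R,B),(P,G,T,X),Q)'
Final: ((R,B),(P,G,T,X),Q);

Answer: ((R,B),(P,G,T,X),Q);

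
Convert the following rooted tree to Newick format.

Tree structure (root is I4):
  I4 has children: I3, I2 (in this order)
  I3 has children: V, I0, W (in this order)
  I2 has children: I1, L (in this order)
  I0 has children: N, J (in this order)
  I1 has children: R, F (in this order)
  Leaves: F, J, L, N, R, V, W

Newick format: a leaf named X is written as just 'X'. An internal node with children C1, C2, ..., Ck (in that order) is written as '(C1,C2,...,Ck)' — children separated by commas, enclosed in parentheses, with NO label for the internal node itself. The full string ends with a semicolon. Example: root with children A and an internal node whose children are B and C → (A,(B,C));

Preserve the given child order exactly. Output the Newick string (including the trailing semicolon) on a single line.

internal I4 with children ['I3', 'I2']
  internal I3 with children ['V', 'I0', 'W']
    leaf 'V' → 'V'
    internal I0 with children ['N', 'J']
      leaf 'N' → 'N'
      leaf 'J' → 'J'
    → '(N,J)'
    leaf 'W' → 'W'
  → '(V,(N,J),W)'
  internal I2 with children ['I1', 'L']
    internal I1 with children ['R', 'F']
      leaf 'R' → 'R'
      leaf 'F' → 'F'
    → '(R,F)'
    leaf 'L' → 'L'
  → '((R,F),L)'
→ '((V,(N,J),W),((R,F),L))'
Final: ((V,(N,J),W),((R,F),L));

Answer: ((V,(N,J),W),((R,F),L));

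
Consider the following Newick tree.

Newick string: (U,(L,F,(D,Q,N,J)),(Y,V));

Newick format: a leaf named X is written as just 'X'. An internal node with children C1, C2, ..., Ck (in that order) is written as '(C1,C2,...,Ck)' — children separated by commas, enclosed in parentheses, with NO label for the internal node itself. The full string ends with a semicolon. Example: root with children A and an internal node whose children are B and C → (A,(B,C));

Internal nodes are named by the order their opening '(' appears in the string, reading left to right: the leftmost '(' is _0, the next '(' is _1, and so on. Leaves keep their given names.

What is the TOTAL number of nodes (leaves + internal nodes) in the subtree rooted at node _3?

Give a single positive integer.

Answer: 3

Derivation:
Newick: (U,(L,F,(D,Q,N,J)),(Y,V));
Locate _3: it is the '(' at position 19 (the 4th '(' reading left to right).
Query: subtree rooted at _3
_3: subtree_size = 1 + 2
  Y: subtree_size = 1 + 0
  V: subtree_size = 1 + 0
Total subtree size of _3: 3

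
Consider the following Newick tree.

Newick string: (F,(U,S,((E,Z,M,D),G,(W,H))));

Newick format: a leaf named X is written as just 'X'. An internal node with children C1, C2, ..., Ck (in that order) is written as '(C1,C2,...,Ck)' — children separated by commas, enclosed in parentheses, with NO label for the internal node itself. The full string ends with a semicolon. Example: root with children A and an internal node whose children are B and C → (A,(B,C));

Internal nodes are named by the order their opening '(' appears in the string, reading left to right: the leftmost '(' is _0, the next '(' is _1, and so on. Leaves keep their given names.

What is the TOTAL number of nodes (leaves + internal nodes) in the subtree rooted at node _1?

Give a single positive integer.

Answer: 13

Derivation:
Newick: (F,(U,S,((E,Z,M,D),G,(W,H))));
Locate _1: it is the '(' at position 3 (the 2nd '(' reading left to right).
Query: subtree rooted at _1
_1: subtree_size = 1 + 12
  U: subtree_size = 1 + 0
  S: subtree_size = 1 + 0
  _2: subtree_size = 1 + 9
    _3: subtree_size = 1 + 4
      E: subtree_size = 1 + 0
      Z: subtree_size = 1 + 0
      M: subtree_size = 1 + 0
      D: subtree_size = 1 + 0
    G: subtree_size = 1 + 0
    _4: subtree_size = 1 + 2
      W: subtree_size = 1 + 0
      H: subtree_size = 1 + 0
Total subtree size of _1: 13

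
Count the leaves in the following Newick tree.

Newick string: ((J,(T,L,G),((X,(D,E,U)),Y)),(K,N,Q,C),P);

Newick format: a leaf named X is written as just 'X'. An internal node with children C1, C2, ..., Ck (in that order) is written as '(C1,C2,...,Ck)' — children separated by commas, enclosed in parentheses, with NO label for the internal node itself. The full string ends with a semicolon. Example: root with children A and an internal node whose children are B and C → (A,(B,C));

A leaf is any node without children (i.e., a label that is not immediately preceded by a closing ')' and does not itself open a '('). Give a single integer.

Answer: 14

Derivation:
Newick: ((J,(T,L,G),((X,(D,E,U)),Y)),(K,N,Q,C),P);
Scan left-to-right; a leaf is any maximal label run not followed by '(':
  pos 2: leaf 'J' → count = 1
  pos 5: leaf 'T' → count = 2
  pos 7: leaf 'L' → count = 3
  pos 9: leaf 'G' → count = 4
  pos 14: leaf 'X' → count = 5
  pos 17: leaf 'D' → count = 6
  pos 19: leaf 'E' → count = 7
  pos 21: leaf 'U' → count = 8
  pos 25: leaf 'Y' → count = 9
  pos 30: leaf 'K' → count = 10
  pos 32: leaf 'N' → count = 11
  pos 34: leaf 'Q' → count = 12
  pos 36: leaf 'C' → count = 13
  pos 39: leaf 'P' → count = 14
Total leaves: 14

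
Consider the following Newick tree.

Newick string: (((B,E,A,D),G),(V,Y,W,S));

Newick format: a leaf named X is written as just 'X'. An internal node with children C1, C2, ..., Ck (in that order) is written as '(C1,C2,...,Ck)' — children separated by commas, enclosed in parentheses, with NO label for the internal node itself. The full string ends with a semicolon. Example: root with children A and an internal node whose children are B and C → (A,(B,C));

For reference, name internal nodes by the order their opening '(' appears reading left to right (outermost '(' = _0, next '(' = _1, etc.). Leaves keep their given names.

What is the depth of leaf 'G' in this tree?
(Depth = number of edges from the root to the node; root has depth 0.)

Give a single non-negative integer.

Newick: (((B,E,A,D),G),(V,Y,W,S));
Naming internals by '(' encounter order: outermost '(' = _0, next = _1, ...
Query node: G
Path from root: _0 -> _1 -> G
Depth of G: 2 (number of edges from root)

Answer: 2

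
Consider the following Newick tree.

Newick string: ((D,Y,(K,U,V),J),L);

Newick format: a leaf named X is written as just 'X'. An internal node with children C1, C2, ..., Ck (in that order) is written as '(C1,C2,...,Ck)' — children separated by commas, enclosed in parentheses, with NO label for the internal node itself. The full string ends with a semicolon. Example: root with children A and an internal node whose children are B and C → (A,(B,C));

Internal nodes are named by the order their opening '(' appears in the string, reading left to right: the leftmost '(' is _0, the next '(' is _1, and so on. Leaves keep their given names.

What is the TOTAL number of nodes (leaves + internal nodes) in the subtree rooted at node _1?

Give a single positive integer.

Answer: 8

Derivation:
Newick: ((D,Y,(K,U,V),J),L);
Locate _1: it is the '(' at position 1 (the 2nd '(' reading left to right).
Query: subtree rooted at _1
_1: subtree_size = 1 + 7
  D: subtree_size = 1 + 0
  Y: subtree_size = 1 + 0
  _2: subtree_size = 1 + 3
    K: subtree_size = 1 + 0
    U: subtree_size = 1 + 0
    V: subtree_size = 1 + 0
  J: subtree_size = 1 + 0
Total subtree size of _1: 8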